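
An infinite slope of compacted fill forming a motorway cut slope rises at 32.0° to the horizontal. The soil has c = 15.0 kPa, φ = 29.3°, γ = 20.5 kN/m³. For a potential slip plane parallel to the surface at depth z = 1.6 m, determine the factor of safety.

FS = 1.92

For an infinite slope with a slip plane parallel to the surface (no pore pressure): FS = [c + γz cos²β tanφ] / [γz sinβ cosβ].
γz = 20.5·1.6 = 32.80 kN/m²
Numerator = 15.0 + 32.80·cos²32.0°·tan29.3° = 15.0 + 32.80·0.7192·0.5612 = 28.238 kPa
Denominator = 32.80·sin32.0°·cos32.0° = 32.80·0.5299·0.8480 = 14.740 kPa
FS = 28.238 / 14.740 = 1.916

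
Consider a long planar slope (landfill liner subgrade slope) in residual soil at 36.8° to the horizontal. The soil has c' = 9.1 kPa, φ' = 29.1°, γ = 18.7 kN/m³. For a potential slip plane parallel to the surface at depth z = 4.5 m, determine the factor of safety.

For an infinite slope with a slip plane parallel to the surface (no pore pressure): FS = [c' + γz cos²β tanφ'] / [γz sinβ cosβ].
γz = 18.7·4.5 = 84.15 kN/m²
Numerator = 9.1 + 84.15·cos²36.8°·tan29.1° = 9.1 + 84.15·0.6412·0.5566 = 39.131 kPa
Denominator = 84.15·sin36.8°·cos36.8° = 84.15·0.5990·0.8007 = 40.363 kPa
FS = 39.131 / 40.363 = 0.969

FS = 0.97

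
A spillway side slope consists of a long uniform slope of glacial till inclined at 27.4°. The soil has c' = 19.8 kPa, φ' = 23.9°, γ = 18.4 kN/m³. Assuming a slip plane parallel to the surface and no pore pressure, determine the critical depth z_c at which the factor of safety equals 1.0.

Setting FS = 1.00 in FS = [c' + γz cos²β tanφ'] / [γz sinβ cosβ] and solving for z:
z = c' / [γ cosβ (FS·sinβ − cosβ·tanφ')]
  = 19.8 / [18.4·cos27.4°·(1.00·sin27.4° − cos27.4°·tan23.9°)]
  = 19.8 / [18.4·0.8878·(1.00·0.4602 − 0.8878·0.4431)]
  = 19.8 / 1.0908 = 18.152 m

z_c = 18.15 m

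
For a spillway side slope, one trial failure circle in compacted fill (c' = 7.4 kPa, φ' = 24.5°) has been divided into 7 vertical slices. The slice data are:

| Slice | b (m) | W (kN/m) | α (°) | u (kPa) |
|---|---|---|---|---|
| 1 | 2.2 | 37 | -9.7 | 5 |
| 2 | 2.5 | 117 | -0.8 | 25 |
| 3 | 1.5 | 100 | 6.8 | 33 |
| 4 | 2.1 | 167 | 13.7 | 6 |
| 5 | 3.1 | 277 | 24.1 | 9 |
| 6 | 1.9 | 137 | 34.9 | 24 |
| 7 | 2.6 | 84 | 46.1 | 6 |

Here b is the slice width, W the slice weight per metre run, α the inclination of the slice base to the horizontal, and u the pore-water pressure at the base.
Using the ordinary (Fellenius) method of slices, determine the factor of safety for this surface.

Ordinary method of slices: FS = Σ[c'·Δl_i + (W_i cosα_i − u_i·Δl_i)·tanφ'] / Σ W_i sinα_i, with Δl_i = b_i / cosα_i.
Slice 1: Δl = 2.2/cos(-9.7°) = 2.232 m; N'_1 = 37·cos(-9.7°) − 5·2.232 = 25.3; c'Δl = 16.52; W sinα = -6.2
Slice 2: Δl = 2.5/cos(-0.8°) = 2.500 m; N'_2 = 117·cos(-0.8°) − 25·2.500 = 54.5; c'Δl = 18.50; W sinα = -1.6
Slice 3: Δl = 1.5/cos6.8° = 1.511 m; N'_3 = 100·cos6.8° − 33·1.511 = 49.4; c'Δl = 11.18; W sinα = 11.8
Slice 4: Δl = 2.1/cos13.7° = 2.161 m; N'_4 = 167·cos13.7° − 6·2.161 = 149.3; c'Δl = 16.00; W sinα = 39.6
Slice 5: Δl = 3.1/cos24.1° = 3.396 m; N'_5 = 277·cos24.1° − 9·3.396 = 222.3; c'Δl = 25.13; W sinα = 113.1
Slice 6: Δl = 1.9/cos34.9° = 2.317 m; N'_6 = 137·cos34.9° − 24·2.317 = 56.8; c'Δl = 17.14; W sinα = 78.4
Slice 7: Δl = 2.6/cos46.1° = 3.750 m; N'_7 = 84·cos46.1° − 6·3.750 = 35.7; c'Δl = 27.75; W sinα = 60.5
Σc'Δl = 132.2 kN/m; ΣN' = 593.3 kN/m; ΣW sinα = 295.5 kN/m
Resisting = 132.2 + 593.3·tan24.5° = 132.2 + 270.4 = 402.6 kN/m
FS = 402.6 / 295.5 = 1.362

FS = 1.36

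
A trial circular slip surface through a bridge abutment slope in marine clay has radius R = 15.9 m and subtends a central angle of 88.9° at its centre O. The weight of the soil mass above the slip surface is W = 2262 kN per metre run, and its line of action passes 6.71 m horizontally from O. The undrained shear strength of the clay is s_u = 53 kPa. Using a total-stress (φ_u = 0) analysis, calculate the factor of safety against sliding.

Taking moments about the centre O, the resisting moment is provided by the undrained shear strength acting along the arc:
Arc length L_a = R·θ = 15.9·(88.9°·π/180) = 15.9·1.5516 = 24.67 m
M_R = s_u·L_a·R = 53·24.67·15.9 = 20789.7 kN·m/m
M_D = W·d = 2262·6.71 = 15178.0 kN·m/m
FS = M_R / M_D = 20789.7 / 15178.0 = 1.370

FS = 1.37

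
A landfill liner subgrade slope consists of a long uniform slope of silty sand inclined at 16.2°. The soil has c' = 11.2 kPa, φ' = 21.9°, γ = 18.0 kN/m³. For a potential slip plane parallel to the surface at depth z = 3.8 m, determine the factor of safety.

FS = 1.99

For an infinite slope with a slip plane parallel to the surface (no pore pressure): FS = [c' + γz cos²β tanφ'] / [γz sinβ cosβ].
γz = 18.0·3.8 = 68.40 kN/m²
Numerator = 11.2 + 68.40·cos²16.2°·tan21.9° = 11.2 + 68.40·0.9222·0.4020 = 36.556 kPa
Denominator = 68.40·sin16.2°·cos16.2° = 68.40·0.2790·0.9603 = 18.325 kPa
FS = 36.556 / 18.325 = 1.995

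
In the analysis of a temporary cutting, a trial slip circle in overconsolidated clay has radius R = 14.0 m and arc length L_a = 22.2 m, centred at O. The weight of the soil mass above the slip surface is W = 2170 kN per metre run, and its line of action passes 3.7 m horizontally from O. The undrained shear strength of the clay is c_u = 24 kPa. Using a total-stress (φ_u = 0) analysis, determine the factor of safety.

FS = 0.93

Taking moments about the centre O, the resisting moment is provided by the undrained shear strength acting along the arc:
M_R = c_u·L_a·R = 24·22.20·14.0 = 7459.2 kN·m/m
M_D = W·d = 2170·3.7 = 8029.0 kN·m/m
FS = M_R / M_D = 7459.2 / 8029.0 = 0.929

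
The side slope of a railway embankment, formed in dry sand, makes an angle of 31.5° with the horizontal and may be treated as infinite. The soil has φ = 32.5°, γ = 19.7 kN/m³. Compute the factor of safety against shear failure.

FS = 1.04

For a dry cohesionless infinite slope the factor of safety is FS = tanφ / tanβ.
FS = tan32.5° / tan31.5° = 0.6371 / 0.6128 = 1.040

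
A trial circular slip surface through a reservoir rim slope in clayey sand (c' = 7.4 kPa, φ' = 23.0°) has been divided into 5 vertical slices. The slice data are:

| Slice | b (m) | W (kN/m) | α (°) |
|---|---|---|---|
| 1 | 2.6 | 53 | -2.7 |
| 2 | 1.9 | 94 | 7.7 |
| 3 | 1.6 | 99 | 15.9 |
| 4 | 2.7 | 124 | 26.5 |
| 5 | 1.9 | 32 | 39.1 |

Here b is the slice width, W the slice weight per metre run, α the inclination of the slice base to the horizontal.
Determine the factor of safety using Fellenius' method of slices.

Ordinary method of slices: FS = Σ[c'·Δl_i + (W_i cosα_i)·tanφ'] / Σ W_i sinα_i, with Δl_i = b_i / cosα_i.
Slice 1: Δl = 2.6/cos(-2.7°) = 2.603 m; N'_1 = 53·cos(-2.7°) = 52.9; c'Δl = 19.26; W sinα = -2.5
Slice 2: Δl = 1.9/cos7.7° = 1.917 m; N'_2 = 94·cos7.7° = 93.2; c'Δl = 14.19; W sinα = 12.6
Slice 3: Δl = 1.6/cos15.9° = 1.664 m; N'_3 = 99·cos15.9° = 95.2; c'Δl = 12.31; W sinα = 27.1
Slice 4: Δl = 2.7/cos26.5° = 3.017 m; N'_4 = 124·cos26.5° = 111.0; c'Δl = 22.33; W sinα = 55.3
Slice 5: Δl = 1.9/cos39.1° = 2.448 m; N'_5 = 32·cos39.1° = 24.8; c'Δl = 18.12; W sinα = 20.2
Σc'Δl = 86.2 kN/m; ΣN' = 377.1 kN/m; ΣW sinα = 112.7 kN/m
Resisting = 86.2 + 377.1·tan23.0° = 86.2 + 160.1 = 246.3 kN/m
FS = 246.3 / 112.7 = 2.185

FS = 2.18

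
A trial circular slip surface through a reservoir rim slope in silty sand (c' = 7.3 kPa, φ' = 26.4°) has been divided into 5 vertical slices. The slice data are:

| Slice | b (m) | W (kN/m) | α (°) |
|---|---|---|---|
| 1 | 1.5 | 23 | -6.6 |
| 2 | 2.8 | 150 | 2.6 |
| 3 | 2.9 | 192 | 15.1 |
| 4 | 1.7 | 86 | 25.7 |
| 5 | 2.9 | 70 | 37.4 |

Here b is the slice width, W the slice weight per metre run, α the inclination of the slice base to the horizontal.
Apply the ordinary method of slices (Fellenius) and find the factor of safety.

FS = 2.52

Ordinary method of slices: FS = Σ[c'·Δl_i + (W_i cosα_i)·tanφ'] / Σ W_i sinα_i, with Δl_i = b_i / cosα_i.
Slice 1: Δl = 1.5/cos(-6.6°) = 1.510 m; N'_1 = 23·cos(-6.6°) = 22.8; c'Δl = 11.02; W sinα = -2.6
Slice 2: Δl = 2.8/cos2.6° = 2.803 m; N'_2 = 150·cos2.6° = 149.8; c'Δl = 20.46; W sinα = 6.8
Slice 3: Δl = 2.9/cos15.1° = 3.004 m; N'_3 = 192·cos15.1° = 185.4; c'Δl = 21.93; W sinα = 50.0
Slice 4: Δl = 1.7/cos25.7° = 1.887 m; N'_4 = 86·cos25.7° = 77.5; c'Δl = 13.77; W sinα = 37.3
Slice 5: Δl = 2.9/cos37.4° = 3.650 m; N'_5 = 70·cos37.4° = 55.6; c'Δl = 26.65; W sinα = 42.5
Σc'Δl = 93.8 kN/m; ΣN' = 491.2 kN/m; ΣW sinα = 134.0 kN/m
Resisting = 93.8 + 491.2·tan26.4° = 93.8 + 243.8 = 337.6 kN/m
FS = 337.6 / 134.0 = 2.520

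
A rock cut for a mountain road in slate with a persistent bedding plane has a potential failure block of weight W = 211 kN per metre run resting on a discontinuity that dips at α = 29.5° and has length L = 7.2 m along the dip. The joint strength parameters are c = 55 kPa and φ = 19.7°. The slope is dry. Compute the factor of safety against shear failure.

Resolving the block weight along and normal to the plane and applying the Mohr–Coulomb strength on the joint:
N' = W cosα = 211·cos29.5° = 183.6 kN/m
Driving force T = W sinα = 211·sin29.5° = 103.9 kN/m
Resisting force R = c·L + N'·tanφ = 55·7.2 + 183.6·tan19.7° = 396.0 + 65.8 = 461.8 kN/m
FS = R / T = 461.8 / 103.9 = 4.444

FS = 4.44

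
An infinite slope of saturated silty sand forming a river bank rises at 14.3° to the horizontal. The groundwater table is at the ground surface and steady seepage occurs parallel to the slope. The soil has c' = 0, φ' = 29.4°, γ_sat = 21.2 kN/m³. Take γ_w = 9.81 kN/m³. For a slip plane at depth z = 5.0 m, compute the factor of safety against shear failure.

With seepage parallel to the slope and the water table at the surface, the effective normal stress on the slip plane uses the buoyant unit weight γ' = γ_sat − γ_w while the driving shear stress uses γ_sat:
FS = [c' + γ' z cos²β tanφ'] / [γ_sat z sinβ cosβ]
(For c' = 0 this reduces to FS = (γ'/γ_sat)·tanφ'/tanβ.)
γ' = 21.2 − 9.81 = 11.39 kN/m³
Numerator = 0.0 + 11.39·5.0·cos²14.3°·tan29.4° = 0.0 + 11.39·5.0·0.9390·0.5635 = 30.132 kPa
Denominator = 21.2·5.0·sin14.3°·cos14.3° = 21.2·5.0·0.2470·0.9690 = 25.371 kPa
FS = 30.132 / 25.371 = 1.188

FS = 1.19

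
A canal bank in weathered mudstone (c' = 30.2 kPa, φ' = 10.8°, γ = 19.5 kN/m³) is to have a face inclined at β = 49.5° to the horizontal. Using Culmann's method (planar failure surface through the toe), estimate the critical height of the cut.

Culmann's analysis gives the critical failure plane at α_cr = (β + φ')/2 = (49.5 + 10.8)/2 = 30.1°, and the critical height
H_c = (4c'/γ) · sinβ cosφ' / [1 − cos(β − φ')]
    = (4·30.2/19.5) · sin49.5°·cos10.8° / [1 − cos(38.7°)]
    = 6.195 · 0.7604·0.9823 / [1 − 0.7804]
    = 6.195 · 0.7469 / 0.2196
    = 21.07 m

H_c = 21.07 m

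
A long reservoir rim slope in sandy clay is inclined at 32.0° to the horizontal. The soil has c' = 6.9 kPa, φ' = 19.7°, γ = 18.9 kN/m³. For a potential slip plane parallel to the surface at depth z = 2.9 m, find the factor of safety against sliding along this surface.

FS = 0.85

For an infinite slope with a slip plane parallel to the surface (no pore pressure): FS = [c' + γz cos²β tanφ'] / [γz sinβ cosβ].
γz = 18.9·2.9 = 54.81 kN/m²
Numerator = 6.9 + 54.81·cos²32.0°·tan19.7° = 6.9 + 54.81·0.7192·0.3581 = 21.014 kPa
Denominator = 54.81·sin32.0°·cos32.0° = 54.81·0.5299·0.8480 = 24.631 kPa
FS = 21.014 / 24.631 = 0.853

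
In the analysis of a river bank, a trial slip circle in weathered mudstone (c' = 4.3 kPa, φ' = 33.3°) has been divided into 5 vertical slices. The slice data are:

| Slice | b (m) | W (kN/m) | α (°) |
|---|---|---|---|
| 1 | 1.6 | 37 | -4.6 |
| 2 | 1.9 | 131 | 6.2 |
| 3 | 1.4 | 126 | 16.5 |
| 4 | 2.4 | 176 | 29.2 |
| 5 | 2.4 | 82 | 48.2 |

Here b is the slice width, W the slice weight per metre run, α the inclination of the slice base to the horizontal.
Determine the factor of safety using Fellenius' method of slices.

FS = 1.93

Ordinary method of slices: FS = Σ[c'·Δl_i + (W_i cosα_i)·tanφ'] / Σ W_i sinα_i, with Δl_i = b_i / cosα_i.
Slice 1: Δl = 1.6/cos(-4.6°) = 1.605 m; N'_1 = 37·cos(-4.6°) = 36.9; c'Δl = 6.90; W sinα = -3.0
Slice 2: Δl = 1.9/cos6.2° = 1.911 m; N'_2 = 131·cos6.2° = 130.2; c'Δl = 8.22; W sinα = 14.1
Slice 3: Δl = 1.4/cos16.5° = 1.460 m; N'_3 = 126·cos16.5° = 120.8; c'Δl = 6.28; W sinα = 35.8
Slice 4: Δl = 2.4/cos29.2° = 2.749 m; N'_4 = 176·cos29.2° = 153.6; c'Δl = 11.82; W sinα = 85.9
Slice 5: Δl = 2.4/cos48.2° = 3.601 m; N'_5 = 82·cos48.2° = 54.7; c'Δl = 15.48; W sinα = 61.1
Σc'Δl = 48.7 kN/m; ΣN' = 496.2 kN/m; ΣW sinα = 194.0 kN/m
Resisting = 48.7 + 496.2·tan33.3° = 48.7 + 326.0 = 374.7 kN/m
FS = 374.7 / 194.0 = 1.932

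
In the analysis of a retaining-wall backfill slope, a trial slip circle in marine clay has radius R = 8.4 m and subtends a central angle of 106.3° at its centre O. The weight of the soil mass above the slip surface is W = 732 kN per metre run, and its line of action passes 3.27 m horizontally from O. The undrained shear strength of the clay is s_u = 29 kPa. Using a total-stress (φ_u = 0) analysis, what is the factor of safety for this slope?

Taking moments about the centre O, the resisting moment is provided by the undrained shear strength acting along the arc:
Arc length L_a = R·θ = 8.4·(106.3°·π/180) = 8.4·1.8553 = 15.58 m
M_R = s_u·L_a·R = 29·15.58·8.4 = 3796.4 kN·m/m
M_D = W·d = 732·3.27 = 2393.6 kN·m/m
FS = M_R / M_D = 3796.4 / 2393.6 = 1.586

FS = 1.59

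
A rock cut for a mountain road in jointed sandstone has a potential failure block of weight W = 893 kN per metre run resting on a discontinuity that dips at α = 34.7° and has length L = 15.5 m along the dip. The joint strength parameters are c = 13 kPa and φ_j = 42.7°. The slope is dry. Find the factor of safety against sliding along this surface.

Resolving the block weight along and normal to the plane and applying the Mohr–Coulomb strength on the joint:
N' = W cosα = 893·cos34.7° = 734.2 kN/m
Driving force T = W sinα = 893·sin34.7° = 508.4 kN/m
Resisting force R = c·L + N'·tanφ_j = 13·15.5 + 734.2·tan42.7° = 201.5 + 677.5 = 879.0 kN/m
FS = R / T = 879.0 / 508.4 = 1.729

FS = 1.73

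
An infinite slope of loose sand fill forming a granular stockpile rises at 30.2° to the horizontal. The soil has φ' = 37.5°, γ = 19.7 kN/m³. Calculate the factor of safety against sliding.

FS = 1.32

For a dry cohesionless infinite slope the factor of safety is FS = tanφ' / tanβ.
FS = tan37.5° / tan30.2° = 0.7673 / 0.5820 = 1.318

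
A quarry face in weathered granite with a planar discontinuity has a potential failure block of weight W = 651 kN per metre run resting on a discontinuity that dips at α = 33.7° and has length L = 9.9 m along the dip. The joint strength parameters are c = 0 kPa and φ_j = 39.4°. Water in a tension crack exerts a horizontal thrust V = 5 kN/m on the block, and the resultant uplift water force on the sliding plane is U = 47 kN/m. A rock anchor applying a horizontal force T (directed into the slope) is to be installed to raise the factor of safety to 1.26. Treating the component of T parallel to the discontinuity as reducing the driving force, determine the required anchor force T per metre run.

T = 37 kN/m

Resolving forces along and normal to the sliding plane, with the horizontal anchor force T adding T·sinα to the effective normal force and T·cosα acting up the plane against the driving force:
FS = [cL + (W cosα − U − V sinα + T sinα) tanφ_j] / [W sinα + V cosα − T cosα]
Without the anchor: N' = 491.8 kN/m, driving T_d = 365.4 kN/m, resisting R = 0·9.9 + 491.8·tan39.4° = 404.0 kN/m, FS = 1.11.
Setting FS = 1.26 and solving for T:
1.26·(365.4 − T cos33.7°) = 404.0 + T sin33.7°·tan39.4°
T·(sin33.7°·tan39.4° + 1.26·cos33.7°) = 1.26·365.4 − 404.0
T·(0.5548·0.8214 + 1.26·0.8320) = 460.4 − 404.0 = 56.4
T·1.5040 = 56.4
T = 37.5 kN/m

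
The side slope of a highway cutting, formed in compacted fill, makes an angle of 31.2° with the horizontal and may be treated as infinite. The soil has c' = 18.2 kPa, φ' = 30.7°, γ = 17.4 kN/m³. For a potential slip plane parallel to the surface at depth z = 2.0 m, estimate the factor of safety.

For an infinite slope with a slip plane parallel to the surface (no pore pressure): FS = [c' + γz cos²β tanφ'] / [γz sinβ cosβ].
γz = 17.4·2.0 = 34.80 kN/m²
Numerator = 18.2 + 34.80·cos²31.2°·tan30.7° = 18.2 + 34.80·0.7316·0.5938 = 33.318 kPa
Denominator = 34.80·sin31.2°·cos31.2° = 34.80·0.5180·0.8554 = 15.420 kPa
FS = 33.318 / 15.420 = 2.161

FS = 2.16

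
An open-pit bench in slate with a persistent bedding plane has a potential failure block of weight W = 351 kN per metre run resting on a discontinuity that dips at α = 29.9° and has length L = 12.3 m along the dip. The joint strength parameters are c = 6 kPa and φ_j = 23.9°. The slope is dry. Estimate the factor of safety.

Resolving the block weight along and normal to the plane and applying the Mohr–Coulomb strength on the joint:
N' = W cosα = 351·cos29.9° = 304.3 kN/m
Driving force T = W sinα = 351·sin29.9° = 175.0 kN/m
Resisting force R = c·L + N'·tanφ_j = 6·12.3 + 304.3·tan23.9° = 73.8 + 134.8 = 208.6 kN/m
FS = R / T = 208.6 / 175.0 = 1.192

FS = 1.19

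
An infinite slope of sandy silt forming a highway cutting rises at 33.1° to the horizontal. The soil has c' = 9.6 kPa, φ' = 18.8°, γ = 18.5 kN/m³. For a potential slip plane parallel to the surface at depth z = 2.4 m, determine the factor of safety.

FS = 0.99

For an infinite slope with a slip plane parallel to the surface (no pore pressure): FS = [c' + γz cos²β tanφ'] / [γz sinβ cosβ].
γz = 18.5·2.4 = 44.40 kN/m²
Numerator = 9.6 + 44.40·cos²33.1°·tan18.8° = 9.6 + 44.40·0.7018·0.3404 = 20.207 kPa
Denominator = 44.40·sin33.1°·cos33.1° = 44.40·0.5461·0.8377 = 20.312 kPa
FS = 20.207 / 20.312 = 0.995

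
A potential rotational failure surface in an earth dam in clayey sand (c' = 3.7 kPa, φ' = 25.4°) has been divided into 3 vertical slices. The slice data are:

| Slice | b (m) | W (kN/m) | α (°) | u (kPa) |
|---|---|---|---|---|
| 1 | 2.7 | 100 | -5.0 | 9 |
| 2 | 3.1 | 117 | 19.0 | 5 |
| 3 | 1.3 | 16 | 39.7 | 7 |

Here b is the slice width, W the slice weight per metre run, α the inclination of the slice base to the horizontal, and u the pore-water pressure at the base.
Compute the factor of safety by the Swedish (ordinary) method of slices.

Ordinary method of slices: FS = Σ[c'·Δl_i + (W_i cosα_i − u_i·Δl_i)·tanφ'] / Σ W_i sinα_i, with Δl_i = b_i / cosα_i.
Slice 1: Δl = 2.7/cos(-5.0°) = 2.710 m; N'_1 = 100·cos(-5.0°) − 9·2.710 = 75.2; c'Δl = 10.03; W sinα = -8.7
Slice 2: Δl = 3.1/cos19.0° = 3.279 m; N'_2 = 117·cos19.0° − 5·3.279 = 94.2; c'Δl = 12.13; W sinα = 38.1
Slice 3: Δl = 1.3/cos39.7° = 1.690 m; N'_3 = 16·cos39.7° − 7·1.690 = 0.5; c'Δl = 6.25; W sinα = 10.2
Σc'Δl = 28.4 kN/m; ΣN' = 169.9 kN/m; ΣW sinα = 39.6 kN/m
Resisting = 28.4 + 169.9·tan25.4° = 28.4 + 80.7 = 109.1 kN/m
FS = 109.1 / 39.6 = 2.755

FS = 2.76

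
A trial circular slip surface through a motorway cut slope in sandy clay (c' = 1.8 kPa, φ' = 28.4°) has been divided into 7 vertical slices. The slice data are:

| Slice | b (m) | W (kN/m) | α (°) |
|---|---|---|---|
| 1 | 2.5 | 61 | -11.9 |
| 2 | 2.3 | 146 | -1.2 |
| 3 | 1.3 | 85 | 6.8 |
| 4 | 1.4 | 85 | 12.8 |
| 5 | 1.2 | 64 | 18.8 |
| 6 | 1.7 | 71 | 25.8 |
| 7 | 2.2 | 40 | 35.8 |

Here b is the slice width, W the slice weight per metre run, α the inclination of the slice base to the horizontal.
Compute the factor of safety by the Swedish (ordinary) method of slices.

Ordinary method of slices: FS = Σ[c'·Δl_i + (W_i cosα_i)·tanφ'] / Σ W_i sinα_i, with Δl_i = b_i / cosα_i.
Slice 1: Δl = 2.5/cos(-11.9°) = 2.555 m; N'_1 = 61·cos(-11.9°) = 59.7; c'Δl = 4.60; W sinα = -12.6
Slice 2: Δl = 2.3/cos(-1.2°) = 2.301 m; N'_2 = 146·cos(-1.2°) = 146.0; c'Δl = 4.14; W sinα = -3.1
Slice 3: Δl = 1.3/cos6.8° = 1.309 m; N'_3 = 85·cos6.8° = 84.4; c'Δl = 2.36; W sinα = 10.1
Slice 4: Δl = 1.4/cos12.8° = 1.436 m; N'_4 = 85·cos12.8° = 82.9; c'Δl = 2.58; W sinα = 18.8
Slice 5: Δl = 1.2/cos18.8° = 1.268 m; N'_5 = 64·cos18.8° = 60.6; c'Δl = 2.28; W sinα = 20.6
Slice 6: Δl = 1.7/cos25.8° = 1.888 m; N'_6 = 71·cos25.8° = 63.9; c'Δl = 3.40; W sinα = 30.9
Slice 7: Δl = 2.2/cos35.8° = 2.712 m; N'_7 = 40·cos35.8° = 32.4; c'Δl = 4.88; W sinα = 23.4
Σc'Δl = 24.2 kN/m; ΣN' = 529.9 kN/m; ΣW sinα = 88.2 kN/m
Resisting = 24.2 + 529.9·tan28.4° = 24.2 + 286.5 = 310.8 kN/m
FS = 310.8 / 88.2 = 3.524

FS = 3.52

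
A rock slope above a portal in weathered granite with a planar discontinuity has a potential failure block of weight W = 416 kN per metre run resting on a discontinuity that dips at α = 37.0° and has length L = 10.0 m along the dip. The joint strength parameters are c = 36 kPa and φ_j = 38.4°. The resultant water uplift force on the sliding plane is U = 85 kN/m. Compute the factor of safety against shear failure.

FS = 2.22

Resolving the block weight along and normal to the plane and applying the Mohr–Coulomb strength on the joint:
N' = W cosα − U = 416·cos37.0° − 85 = 247.2 kN/m
Driving force T = W sinα = 416·sin37.0° = 250.4 kN/m
Resisting force R = c·L + N'·tanφ_j = 36·10.0 + 247.2·tan38.4° = 360.0 + 196.0 = 556.0 kN/m
FS = R / T = 556.0 / 250.4 = 2.221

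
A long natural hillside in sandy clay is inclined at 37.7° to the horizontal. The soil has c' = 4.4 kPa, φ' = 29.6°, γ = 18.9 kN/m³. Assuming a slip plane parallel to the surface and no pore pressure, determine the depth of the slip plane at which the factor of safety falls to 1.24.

z = 0.95 m

Setting FS = 1.24 in FS = [c' + γz cos²β tanφ'] / [γz sinβ cosβ] and solving for z:
z = c' / [γ cosβ (FS·sinβ − cosβ·tanφ')]
  = 4.4 / [18.9·cos37.7°·(1.24·sin37.7° − cos37.7°·tan29.6°)]
  = 4.4 / [18.9·0.7912·(1.24·0.6115 − 0.7912·0.5681)]
  = 4.4 / 4.6181 = 0.953 m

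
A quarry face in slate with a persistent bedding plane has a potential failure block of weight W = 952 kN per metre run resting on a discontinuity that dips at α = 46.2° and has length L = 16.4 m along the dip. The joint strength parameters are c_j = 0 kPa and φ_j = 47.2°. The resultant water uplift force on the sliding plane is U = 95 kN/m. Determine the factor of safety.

FS = 0.89

Resolving the block weight along and normal to the plane and applying the Mohr–Coulomb strength on the joint:
N' = W cosα − U = 952·cos46.2° − 95 = 563.9 kN/m
Driving force T = W sinα = 952·sin46.2° = 687.1 kN/m
Resisting force R = c_j·L + N'·tanφ_j = 0·16.4 + 563.9·tan47.2° = 0.0 + 609.0 = 609.0 kN/m
FS = R / T = 609.0 / 687.1 = 0.886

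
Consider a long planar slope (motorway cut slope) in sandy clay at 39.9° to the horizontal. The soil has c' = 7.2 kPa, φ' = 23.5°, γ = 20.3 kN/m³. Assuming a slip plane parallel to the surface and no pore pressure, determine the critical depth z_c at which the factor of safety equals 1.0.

Setting FS = 1.00 in FS = [c' + γz cos²β tanφ'] / [γz sinβ cosβ] and solving for z:
z = c' / [γ cosβ (FS·sinβ − cosβ·tanφ')]
  = 7.2 / [20.3·cos39.9°·(1.00·sin39.9° − cos39.9°·tan23.5°)]
  = 7.2 / [20.3·0.7672·(1.00·0.6414 − 0.7672·0.4348)]
  = 7.2 / 4.7947 = 1.502 m

z_c = 1.50 m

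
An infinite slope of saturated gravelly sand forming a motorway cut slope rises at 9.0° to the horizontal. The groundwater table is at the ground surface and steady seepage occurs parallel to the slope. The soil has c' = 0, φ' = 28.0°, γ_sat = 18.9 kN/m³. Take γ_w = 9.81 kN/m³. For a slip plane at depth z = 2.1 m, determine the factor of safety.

With seepage parallel to the slope and the water table at the surface, the effective normal stress on the slip plane uses the buoyant unit weight γ' = γ_sat − γ_w while the driving shear stress uses γ_sat:
FS = [c' + γ' z cos²β tanφ'] / [γ_sat z sinβ cosβ]
(For c' = 0 this reduces to FS = (γ'/γ_sat)·tanφ'/tanβ.)
γ' = 18.9 − 9.81 = 9.09 kN/m³
Numerator = 0.0 + 9.09·2.1·cos²9.0°·tan28.0° = 0.0 + 9.09·2.1·0.9755·0.5317 = 9.901 kPa
Denominator = 18.9·2.1·sin9.0°·cos9.0° = 18.9·2.1·0.1564·0.9877 = 6.132 kPa
FS = 9.901 / 6.132 = 1.615

FS = 1.61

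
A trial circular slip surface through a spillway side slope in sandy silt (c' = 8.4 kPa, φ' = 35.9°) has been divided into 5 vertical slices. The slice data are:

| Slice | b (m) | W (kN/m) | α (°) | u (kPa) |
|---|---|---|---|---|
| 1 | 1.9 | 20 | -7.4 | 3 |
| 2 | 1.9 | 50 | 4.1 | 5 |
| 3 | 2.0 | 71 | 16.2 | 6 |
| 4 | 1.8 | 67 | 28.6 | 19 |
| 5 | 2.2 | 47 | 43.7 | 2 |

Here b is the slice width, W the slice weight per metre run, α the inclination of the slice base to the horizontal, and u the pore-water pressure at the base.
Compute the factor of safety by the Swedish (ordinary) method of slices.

FS = 2.42

Ordinary method of slices: FS = Σ[c'·Δl_i + (W_i cosα_i − u_i·Δl_i)·tanφ'] / Σ W_i sinα_i, with Δl_i = b_i / cosα_i.
Slice 1: Δl = 1.9/cos(-7.4°) = 1.916 m; N'_1 = 20·cos(-7.4°) − 3·1.916 = 14.1; c'Δl = 16.09; W sinα = -2.6
Slice 2: Δl = 1.9/cos4.1° = 1.905 m; N'_2 = 50·cos4.1° − 5·1.905 = 40.3; c'Δl = 16.00; W sinα = 3.6
Slice 3: Δl = 2.0/cos16.2° = 2.083 m; N'_3 = 71·cos16.2° − 6·2.083 = 55.7; c'Δl = 17.49; W sinα = 19.8
Slice 4: Δl = 1.8/cos28.6° = 2.050 m; N'_4 = 67·cos28.6° − 19·2.050 = 19.9; c'Δl = 17.22; W sinα = 32.1
Slice 5: Δl = 2.2/cos43.7° = 3.043 m; N'_5 = 47·cos43.7° − 2·3.043 = 27.9; c'Δl = 25.56; W sinα = 32.5
Σc'Δl = 92.4 kN/m; ΣN' = 157.9 kN/m; ΣW sinα = 85.4 kN/m
Resisting = 92.4 + 157.9·tan35.9° = 92.4 + 114.3 = 206.7 kN/m
FS = 206.7 / 85.4 = 2.421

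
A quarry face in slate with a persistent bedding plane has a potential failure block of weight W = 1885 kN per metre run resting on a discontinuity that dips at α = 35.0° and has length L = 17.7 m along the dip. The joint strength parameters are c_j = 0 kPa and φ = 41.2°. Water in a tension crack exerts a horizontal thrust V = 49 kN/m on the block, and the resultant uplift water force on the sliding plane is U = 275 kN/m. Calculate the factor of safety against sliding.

FS = 0.97

Resolving the block weight along and normal to the plane and applying the Mohr–Coulomb strength on the joint:
N' = W cosα − U − V sinα = 1885·cos35.0° − 275 − 49·sin35.0° = 1241.0 kN/m
Driving force T = W sinα + V cosα = 1885·sin35.0° + 49·cos35.0° = 1121.3 kN/m
Resisting force R = c_j·L + N'·tanφ = 0·17.7 + 1241.0·tan41.2° = 0.0 + 1086.4 = 1086.4 kN/m
FS = R / T = 1086.4 / 1121.3 = 0.969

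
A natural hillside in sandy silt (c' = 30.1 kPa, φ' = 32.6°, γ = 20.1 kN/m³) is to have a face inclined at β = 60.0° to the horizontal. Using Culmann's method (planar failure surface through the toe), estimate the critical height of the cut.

H_c = 38.96 m

Culmann's analysis gives the critical failure plane at α_cr = (β + φ')/2 = (60.0 + 32.6)/2 = 46.3°, and the critical height
H_c = (4c'/γ) · sinβ cosφ' / [1 − cos(β − φ')]
    = (4·30.1/20.1) · sin60.0°·cos32.6° / [1 − cos(27.4°)]
    = 5.990 · 0.8660·0.8425 / [1 − 0.8878]
    = 5.990 · 0.7296 / 0.1122
    = 38.96 m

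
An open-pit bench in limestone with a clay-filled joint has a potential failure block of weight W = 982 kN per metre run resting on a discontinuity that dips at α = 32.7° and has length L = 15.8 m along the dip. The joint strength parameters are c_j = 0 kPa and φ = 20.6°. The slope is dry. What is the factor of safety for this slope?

Resolving the block weight along and normal to the plane and applying the Mohr–Coulomb strength on the joint:
N' = W cosα = 982·cos32.7° = 826.4 kN/m
Driving force T = W sinα = 982·sin32.7° = 530.5 kN/m
Resisting force R = c_j·L + N'·tanφ = 0·15.8 + 826.4·tan20.6° = 0.0 + 310.6 = 310.6 kN/m
FS = R / T = 310.6 / 530.5 = 0.585

FS = 0.59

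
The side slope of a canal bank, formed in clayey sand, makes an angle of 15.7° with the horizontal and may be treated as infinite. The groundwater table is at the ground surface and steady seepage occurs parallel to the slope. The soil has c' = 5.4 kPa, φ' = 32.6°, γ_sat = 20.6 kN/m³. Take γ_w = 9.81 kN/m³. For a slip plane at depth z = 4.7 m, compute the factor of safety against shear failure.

FS = 1.41

With seepage parallel to the slope and the water table at the surface, the effective normal stress on the slip plane uses the buoyant unit weight γ' = γ_sat − γ_w while the driving shear stress uses γ_sat:
FS = [c' + γ' z cos²β tanφ'] / [γ_sat z sinβ cosβ]
γ' = 20.6 − 9.81 = 10.79 kN/m³
Numerator = 5.4 + 10.79·4.7·cos²15.7°·tan32.6° = 5.4 + 10.79·4.7·0.9268·0.6395 = 35.457 kPa
Denominator = 20.6·4.7·sin15.7°·cos15.7° = 20.6·4.7·0.2706·0.9627 = 25.222 kPa
FS = 35.457 / 25.222 = 1.406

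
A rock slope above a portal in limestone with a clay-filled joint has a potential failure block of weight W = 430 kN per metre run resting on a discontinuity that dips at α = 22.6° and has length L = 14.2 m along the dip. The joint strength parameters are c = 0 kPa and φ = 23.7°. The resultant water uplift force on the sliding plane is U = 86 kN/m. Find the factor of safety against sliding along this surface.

FS = 0.83

Resolving the block weight along and normal to the plane and applying the Mohr–Coulomb strength on the joint:
N' = W cosα − U = 430·cos22.6° − 86 = 311.0 kN/m
Driving force T = W sinα = 430·sin22.6° = 165.2 kN/m
Resisting force R = c·L + N'·tanφ = 0·14.2 + 311.0·tan23.7° = 0.0 + 136.5 = 136.5 kN/m
FS = R / T = 136.5 / 165.2 = 0.826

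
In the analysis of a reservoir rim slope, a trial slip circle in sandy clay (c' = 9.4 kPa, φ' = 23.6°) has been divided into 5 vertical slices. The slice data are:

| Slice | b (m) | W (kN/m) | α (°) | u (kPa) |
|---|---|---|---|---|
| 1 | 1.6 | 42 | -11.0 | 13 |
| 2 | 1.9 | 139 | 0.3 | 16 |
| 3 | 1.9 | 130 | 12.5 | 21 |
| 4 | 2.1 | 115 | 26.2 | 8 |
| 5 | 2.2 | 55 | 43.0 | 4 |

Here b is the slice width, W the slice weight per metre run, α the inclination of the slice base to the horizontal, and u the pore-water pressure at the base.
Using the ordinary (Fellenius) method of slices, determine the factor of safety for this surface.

Ordinary method of slices: FS = Σ[c'·Δl_i + (W_i cosα_i − u_i·Δl_i)·tanφ'] / Σ W_i sinα_i, with Δl_i = b_i / cosα_i.
Slice 1: Δl = 1.6/cos(-11.0°) = 1.630 m; N'_1 = 42·cos(-11.0°) − 13·1.630 = 20.0; c'Δl = 15.32; W sinα = -8.0
Slice 2: Δl = 1.9/cos0.3° = 1.900 m; N'_2 = 139·cos0.3° − 16·1.900 = 108.6; c'Δl = 17.86; W sinα = 0.7
Slice 3: Δl = 1.9/cos12.5° = 1.946 m; N'_3 = 130·cos12.5° − 21·1.946 = 86.0; c'Δl = 18.29; W sinα = 28.1
Slice 4: Δl = 2.1/cos26.2° = 2.340 m; N'_4 = 115·cos26.2° − 8·2.340 = 84.5; c'Δl = 22.00; W sinα = 50.8
Slice 5: Δl = 2.2/cos43.0° = 3.008 m; N'_5 = 55·cos43.0° − 4·3.008 = 28.2; c'Δl = 28.28; W sinα = 37.5
Σc'Δl = 101.8 kN/m; ΣN' = 327.3 kN/m; ΣW sinα = 109.1 kN/m
Resisting = 101.8 + 327.3·tan23.6° = 101.8 + 143.0 = 244.8 kN/m
FS = 244.8 / 109.1 = 2.243

FS = 2.24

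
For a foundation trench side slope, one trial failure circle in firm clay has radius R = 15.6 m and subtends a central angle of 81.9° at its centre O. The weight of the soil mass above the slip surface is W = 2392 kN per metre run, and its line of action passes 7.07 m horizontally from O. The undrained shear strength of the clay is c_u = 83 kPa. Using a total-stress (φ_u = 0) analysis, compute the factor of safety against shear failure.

Taking moments about the centre O, the resisting moment is provided by the undrained shear strength acting along the arc:
Arc length L_a = R·θ = 15.6·(81.9°·π/180) = 15.6·1.4294 = 22.30 m
M_R = c_u·L_a·R = 83·22.30·15.6 = 28872.8 kN·m/m
M_D = W·d = 2392·7.07 = 16911.4 kN·m/m
FS = M_R / M_D = 28872.8 / 16911.4 = 1.707

FS = 1.71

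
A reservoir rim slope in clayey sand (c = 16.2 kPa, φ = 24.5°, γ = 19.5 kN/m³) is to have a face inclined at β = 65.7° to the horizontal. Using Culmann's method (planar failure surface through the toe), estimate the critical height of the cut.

Culmann's analysis gives the critical failure plane at α_cr = (β + φ)/2 = (65.7 + 24.5)/2 = 45.1°, and the critical height
H_c = (4c/γ) · sinβ cosφ / [1 − cos(β − φ)]
    = (4·16.2/19.5) · sin65.7°·cos24.5° / [1 − cos(41.2°)]
    = 3.323 · 0.9114·0.9100 / [1 − 0.7524]
    = 3.323 · 0.8293 / 0.2476
    = 11.13 m

H_c = 11.13 m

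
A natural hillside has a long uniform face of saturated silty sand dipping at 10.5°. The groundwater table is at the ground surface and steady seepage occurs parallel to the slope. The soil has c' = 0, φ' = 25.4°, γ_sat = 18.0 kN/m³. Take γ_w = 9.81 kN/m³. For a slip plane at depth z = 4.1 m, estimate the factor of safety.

FS = 1.17

With seepage parallel to the slope and the water table at the surface, the effective normal stress on the slip plane uses the buoyant unit weight γ' = γ_sat − γ_w while the driving shear stress uses γ_sat:
FS = [c' + γ' z cos²β tanφ'] / [γ_sat z sinβ cosβ]
(For c' = 0 this reduces to FS = (γ'/γ_sat)·tanφ'/tanβ.)
γ' = 18.0 − 9.81 = 8.19 kN/m³
Numerator = 0.0 + 8.19·4.1·cos²10.5°·tan25.4° = 0.0 + 8.19·4.1·0.9668·0.4748 = 15.415 kPa
Denominator = 18.0·4.1·sin10.5°·cos10.5° = 18.0·4.1·0.1822·0.9833 = 13.224 kPa
FS = 15.415 / 13.224 = 1.166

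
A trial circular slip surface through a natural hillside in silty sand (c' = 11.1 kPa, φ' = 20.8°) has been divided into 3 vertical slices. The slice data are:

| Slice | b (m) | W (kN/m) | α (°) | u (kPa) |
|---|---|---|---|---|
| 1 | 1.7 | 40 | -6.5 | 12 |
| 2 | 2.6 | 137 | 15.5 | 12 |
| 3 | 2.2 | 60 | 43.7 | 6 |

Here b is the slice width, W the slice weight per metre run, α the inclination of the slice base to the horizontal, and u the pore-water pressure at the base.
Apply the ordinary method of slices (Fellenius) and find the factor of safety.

FS = 1.87

Ordinary method of slices: FS = Σ[c'·Δl_i + (W_i cosα_i − u_i·Δl_i)·tanφ'] / Σ W_i sinα_i, with Δl_i = b_i / cosα_i.
Slice 1: Δl = 1.7/cos(-6.5°) = 1.711 m; N'_1 = 40·cos(-6.5°) − 12·1.711 = 19.2; c'Δl = 18.99; W sinα = -4.5
Slice 2: Δl = 2.6/cos15.5° = 2.698 m; N'_2 = 137·cos15.5° − 12·2.698 = 99.6; c'Δl = 29.95; W sinα = 36.6
Slice 3: Δl = 2.2/cos43.7° = 3.043 m; N'_3 = 60·cos43.7° − 6·3.043 = 25.1; c'Δl = 33.78; W sinα = 41.5
Σc'Δl = 82.7 kN/m; ΣN' = 144.0 kN/m; ΣW sinα = 73.5 kN/m
Resisting = 82.7 + 144.0·tan20.8° = 82.7 + 54.7 = 137.4 kN/m
FS = 137.4 / 73.5 = 1.869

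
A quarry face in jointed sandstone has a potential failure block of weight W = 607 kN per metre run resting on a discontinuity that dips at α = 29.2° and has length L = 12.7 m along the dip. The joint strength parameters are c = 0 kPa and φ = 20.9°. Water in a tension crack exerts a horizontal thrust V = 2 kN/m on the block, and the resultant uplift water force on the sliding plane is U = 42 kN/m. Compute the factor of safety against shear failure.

Resolving the block weight along and normal to the plane and applying the Mohr–Coulomb strength on the joint:
N' = W cosα − U − V sinα = 607·cos29.2° − 42 − 2·sin29.2° = 486.9 kN/m
Driving force T = W sinα + V cosα = 607·sin29.2° + 2·cos29.2° = 297.9 kN/m
Resisting force R = c·L + N'·tanφ = 0·12.7 + 486.9·tan20.9° = 0.0 + 185.9 = 185.9 kN/m
FS = R / T = 185.9 / 297.9 = 0.624

FS = 0.62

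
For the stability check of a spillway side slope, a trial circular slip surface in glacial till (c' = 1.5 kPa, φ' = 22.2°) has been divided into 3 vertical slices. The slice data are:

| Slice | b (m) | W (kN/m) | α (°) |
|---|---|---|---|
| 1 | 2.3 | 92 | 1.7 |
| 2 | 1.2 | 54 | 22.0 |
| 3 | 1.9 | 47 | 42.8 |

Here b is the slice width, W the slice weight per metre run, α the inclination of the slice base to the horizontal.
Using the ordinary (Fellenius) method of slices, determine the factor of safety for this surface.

FS = 1.48

Ordinary method of slices: FS = Σ[c'·Δl_i + (W_i cosα_i)·tanφ'] / Σ W_i sinα_i, with Δl_i = b_i / cosα_i.
Slice 1: Δl = 2.3/cos1.7° = 2.301 m; N'_1 = 92·cos1.7° = 92.0; c'Δl = 3.45; W sinα = 2.7
Slice 2: Δl = 1.2/cos22.0° = 1.294 m; N'_2 = 54·cos22.0° = 50.1; c'Δl = 1.94; W sinα = 20.2
Slice 3: Δl = 1.9/cos42.8° = 2.590 m; N'_3 = 47·cos42.8° = 34.5; c'Δl = 3.88; W sinα = 31.9
Σc'Δl = 9.3 kN/m; ΣN' = 176.5 kN/m; ΣW sinα = 54.9 kN/m
Resisting = 9.3 + 176.5·tan22.2° = 9.3 + 72.0 = 81.3 kN/m
FS = 81.3 / 54.9 = 1.481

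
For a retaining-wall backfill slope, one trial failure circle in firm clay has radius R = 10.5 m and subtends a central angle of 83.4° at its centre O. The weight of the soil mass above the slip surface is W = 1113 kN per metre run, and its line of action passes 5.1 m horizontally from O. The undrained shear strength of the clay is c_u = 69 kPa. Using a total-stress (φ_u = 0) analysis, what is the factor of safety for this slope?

FS = 1.95

Taking moments about the centre O, the resisting moment is provided by the undrained shear strength acting along the arc:
Arc length L_a = R·θ = 10.5·(83.4°·π/180) = 10.5·1.4556 = 15.28 m
M_R = c_u·L_a·R = 69·15.28·10.5 = 11073.1 kN·m/m
M_D = W·d = 1113·5.1 = 5676.3 kN·m/m
FS = M_R / M_D = 11073.1 / 5676.3 = 1.951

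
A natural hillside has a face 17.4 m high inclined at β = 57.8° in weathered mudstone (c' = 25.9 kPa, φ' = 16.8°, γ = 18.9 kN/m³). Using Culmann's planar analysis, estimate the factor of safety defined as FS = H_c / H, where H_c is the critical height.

FS = 1.04

H_c = (4c'/γ) · sinβ cosφ' / [1 − cos(β − φ')]
    = (4·25.9/18.9) · sin57.8°·cos16.8° / [1 − cos41.0°]
    = 5.481 · 0.8101 / 0.2453 = 18.10 m
FS = H_c / H = 18.10 / 17.4 = 1.040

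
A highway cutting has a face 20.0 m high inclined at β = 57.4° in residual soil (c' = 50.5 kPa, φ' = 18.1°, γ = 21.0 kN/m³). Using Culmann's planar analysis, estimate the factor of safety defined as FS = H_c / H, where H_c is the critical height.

H_c = (4c'/γ) · sinβ cosφ' / [1 − cos(β − φ')]
    = (4·50.5/21.0) · sin57.4°·cos18.1° / [1 − cos39.3°]
    = 9.619 · 0.8008 / 0.2262 = 34.06 m
FS = H_c / H = 34.06 / 20.0 = 1.703

FS = 1.70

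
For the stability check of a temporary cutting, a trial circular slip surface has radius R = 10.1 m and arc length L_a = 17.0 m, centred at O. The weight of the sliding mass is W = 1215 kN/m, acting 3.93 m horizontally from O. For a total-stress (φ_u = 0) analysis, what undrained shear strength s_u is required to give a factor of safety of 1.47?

s_u = 40.9 kPa

FS = s_u·L_a·R / (W·d), so s_u = FS·W·d / (L_a·R).
s_u = 1.47·1215·3.93 / (17.00·10.1) = 7019.2 / 171.70 = 40.88 kPa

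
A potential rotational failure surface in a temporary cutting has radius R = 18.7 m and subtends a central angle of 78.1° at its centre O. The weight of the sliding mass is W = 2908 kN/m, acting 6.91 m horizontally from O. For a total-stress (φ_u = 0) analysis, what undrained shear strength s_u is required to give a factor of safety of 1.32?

s_u = 55.6 kPa

FS = s_u·L_a·R / (W·d), so s_u = FS·W·d / (L_a·R).
Arc length L_a = R·θ = 18.7·(78.1°·π/180) = 18.7·1.3631 = 25.49 m
s_u = 1.32·2908·6.91 / (25.49·18.7) = 26524.4 / 476.66 = 55.65 kPa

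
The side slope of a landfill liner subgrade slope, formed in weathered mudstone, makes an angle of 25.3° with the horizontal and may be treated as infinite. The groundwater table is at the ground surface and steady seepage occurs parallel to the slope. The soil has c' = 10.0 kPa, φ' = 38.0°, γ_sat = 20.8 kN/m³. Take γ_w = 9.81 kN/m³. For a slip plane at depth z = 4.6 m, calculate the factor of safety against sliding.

With seepage parallel to the slope and the water table at the surface, the effective normal stress on the slip plane uses the buoyant unit weight γ' = γ_sat − γ_w while the driving shear stress uses γ_sat:
FS = [c' + γ' z cos²β tanφ'] / [γ_sat z sinβ cosβ]
γ' = 20.8 − 9.81 = 10.99 kN/m³
Numerator = 10.0 + 10.99·4.6·cos²25.3°·tan38.0° = 10.0 + 10.99·4.6·0.8174·0.7813 = 42.284 kPa
Denominator = 20.8·4.6·sin25.3°·cos25.3° = 20.8·4.6·0.4274·0.9041 = 36.968 kPa
FS = 42.284 / 36.968 = 1.144

FS = 1.14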